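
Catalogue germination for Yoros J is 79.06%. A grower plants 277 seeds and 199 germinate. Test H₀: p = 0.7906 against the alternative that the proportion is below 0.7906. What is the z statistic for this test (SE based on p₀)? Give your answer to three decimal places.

p̂ = 199/277 = 0.71841.
SE = √(p₀(1−p₀)/n) = √(0.16555/277) = 0.02445.
z = (0.71841 − 0.7906)/0.02445 = -0.07219/0.02445 = -2.953.
p-value = P(Z < -2.953) ≈ 0.0016.

z = -2.953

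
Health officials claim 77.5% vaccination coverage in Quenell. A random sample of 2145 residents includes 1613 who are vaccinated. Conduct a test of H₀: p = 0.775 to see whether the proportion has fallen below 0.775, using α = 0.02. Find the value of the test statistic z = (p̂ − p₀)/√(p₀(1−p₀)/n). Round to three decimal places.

p̂ = 1613/2145 = 0.751981.
Standard error under H₀: √(0.775×0.225/2145) = 0.009016.
z = (0.751981 − 0.775)/0.009016 = -0.023019/0.009016 = -2.553.
p-value = P(Z < -2.553) ≈ 0.0053. With α = 0.02, reject H₀.

z = -2.553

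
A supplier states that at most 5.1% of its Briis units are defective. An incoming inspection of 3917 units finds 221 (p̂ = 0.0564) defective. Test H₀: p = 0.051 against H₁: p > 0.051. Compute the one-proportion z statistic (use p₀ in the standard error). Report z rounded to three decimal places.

z = 1.542

p̂ = 221/3917 ≈ 0.056421.
SE = √(p₀(1−p₀)/n) = √(0.048399/3917) = 0.003515.
z = (0.056421 − 0.051)/0.003515 = 0.005421/0.003515 = 1.542.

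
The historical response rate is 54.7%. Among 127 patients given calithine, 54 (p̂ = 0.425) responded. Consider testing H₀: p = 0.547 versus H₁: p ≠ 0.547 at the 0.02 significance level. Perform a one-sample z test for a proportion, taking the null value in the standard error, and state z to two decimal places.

p̂ = 54/127 ≈ 0.4252.
SE = √(p₀(1−p₀)/n) = √(0.24779/127) = 0.0442.
z = (0.4252 − 0.547)/0.0442 = -0.1218/0.0442 = -2.76.
Two-sided p-value ≈ 2·Φ(−2.758) = 0.0058; since p < α = 0.02, reject H₀.

z = -2.76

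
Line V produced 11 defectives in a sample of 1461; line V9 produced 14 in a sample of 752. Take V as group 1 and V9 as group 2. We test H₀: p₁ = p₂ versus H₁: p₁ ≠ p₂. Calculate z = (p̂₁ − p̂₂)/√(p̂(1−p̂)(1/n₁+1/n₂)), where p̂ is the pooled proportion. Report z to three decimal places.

z = -2.338

p̂₁ = 11/1461 ≈ 0.007529, p̂₂ = 14/752 ≈ 0.018617.
Pooled p̂ = (11+14)/(1461+752) = 25/2213 = 0.011297.
SE = √(0.0111693 × 0.00201425) = 0.004743.
z = (0.007529 − 0.018617)/0.004743 = -0.011088/0.004743 = -2.338.
p-value = 2·P(Z > 2.338) ≈ 0.0194.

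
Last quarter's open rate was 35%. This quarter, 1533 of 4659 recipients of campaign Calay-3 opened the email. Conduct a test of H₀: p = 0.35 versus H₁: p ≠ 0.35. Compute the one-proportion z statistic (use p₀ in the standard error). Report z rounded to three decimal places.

p̂ = 1533/4659 ≈ 0.32904.
Standard error under H₀: √(0.35×0.65/4659) = 0.00699.
z = (0.32904 − 0.35)/0.00699 = -0.02096/0.00699 = -2.999.

z = -2.999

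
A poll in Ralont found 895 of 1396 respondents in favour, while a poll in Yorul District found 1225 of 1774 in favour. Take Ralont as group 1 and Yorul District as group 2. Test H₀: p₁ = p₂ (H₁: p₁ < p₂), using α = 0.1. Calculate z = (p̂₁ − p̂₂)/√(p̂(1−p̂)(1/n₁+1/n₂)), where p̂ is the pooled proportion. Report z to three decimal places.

p̂₁ = 895/1396 = 0.64112, p̂₂ = 1225/1774 = 0.69053.
Pooled p̂ = (895+1225)/(1396+1774) = 2120/3170 = 0.66877.
SE = √(p̂(1−p̂)(1/n₁+1/n₂)) = √(0.66877·0.33123·0.00128003) = √(0.000283548) = 0.01684.
z = (0.64112 − 0.69053)/0.01684 = -0.04941/0.01684 = -2.934.
p-value = P(Z < -2.934) ≈ 0.0017. With α = 0.1, reject H₀.

z = -2.934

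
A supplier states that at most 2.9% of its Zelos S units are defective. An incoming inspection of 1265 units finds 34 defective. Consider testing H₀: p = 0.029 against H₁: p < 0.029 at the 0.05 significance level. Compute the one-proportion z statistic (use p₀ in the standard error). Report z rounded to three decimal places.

z = -0.450

p̂ = 34/1265 ≈ 0.026877.
SE = √(p₀(1−p₀)/n) = √(0.028159/1265) = 0.004718.
z = (0.026877 − 0.029)/0.004718 = -0.002123/0.004718 = -0.450.
p-value = P(Z < -0.450) ≈ 0.3264. With α = 0.05, fail to reject H₀.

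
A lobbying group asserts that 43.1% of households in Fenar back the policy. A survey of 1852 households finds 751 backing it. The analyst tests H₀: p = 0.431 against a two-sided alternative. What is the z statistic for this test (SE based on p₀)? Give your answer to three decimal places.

z = -2.215

p̂ = 751/1852 ≈ 0.40551.
Under H₀, SE = √(0.431·0.569/1852) = √(0.000132418) = 0.01151.
z = (0.40551 − 0.431)/0.01151 = -0.02549/0.01151 = -2.215.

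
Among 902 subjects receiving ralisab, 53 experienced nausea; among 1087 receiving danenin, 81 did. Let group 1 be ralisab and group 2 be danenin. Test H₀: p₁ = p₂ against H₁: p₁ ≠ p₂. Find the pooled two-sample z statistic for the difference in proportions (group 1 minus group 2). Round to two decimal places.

p̂₁ = 53/902 ≈ 0.05876, p̂₂ = 81/1087 ≈ 0.07452.
Pooled p̂ = (53+81)/(902+1087) = 134/1989 = 0.06737.
SE = √(p̂(1−p̂)(1/n₁+1/n₂)) = √(0.06737·0.93263·0.00202861) = √(0.000127461) = 0.01129.
z = (0.05876 − 0.07452)/0.01129 = -0.01576/0.01129 = -1.40.

z = -1.40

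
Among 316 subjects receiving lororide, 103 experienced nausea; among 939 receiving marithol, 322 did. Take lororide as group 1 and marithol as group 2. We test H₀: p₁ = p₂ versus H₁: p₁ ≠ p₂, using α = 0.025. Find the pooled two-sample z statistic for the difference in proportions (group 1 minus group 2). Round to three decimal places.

z = -0.551

p̂₁ = 103/316 = 0.32595, p̂₂ = 322/939 = 0.34292.
Pooled p̂ = (103+322)/(316+939) = 425/1255 = 0.33865.
SE = √(0.223965 × 0.00422952) = 0.03078.
z = (0.32595 − 0.34292)/0.03078 = -0.01697/0.03078 = -0.551.
p-value = 2·P(Z > 0.551) ≈ 0.5814, so at α = 0.025 we fail to reject H₀.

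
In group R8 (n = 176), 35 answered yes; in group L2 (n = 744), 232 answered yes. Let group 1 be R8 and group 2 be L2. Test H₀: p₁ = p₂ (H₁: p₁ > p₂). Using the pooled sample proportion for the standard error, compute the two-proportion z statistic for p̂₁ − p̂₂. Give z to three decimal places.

z = -2.969

p̂₁ = 35/176 = 0.198864, p̂₂ = 232/744 = 0.311828.
Pooled p̂ = (35+232)/(176+744) = 267/920 = 0.290217.
SE = √(p̂(1−p̂)(1/n₁+1/n₂)) = √(0.290217·0.709783·0.0070259) = √(0.00144727) = 0.038043.
z = (0.198864 − 0.311828)/0.038043 = -0.112964/0.038043 = -2.969.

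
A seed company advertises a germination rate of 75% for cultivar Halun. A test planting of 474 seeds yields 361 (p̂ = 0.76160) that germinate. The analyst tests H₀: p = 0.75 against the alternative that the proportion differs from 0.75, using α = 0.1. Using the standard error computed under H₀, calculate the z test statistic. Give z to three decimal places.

p̂ = 361/474 = 0.76160.
SE = √(p₀(1−p₀)/n) = √(0.1875/474) = 0.01989.
z = (0.76160 − 0.75)/0.01989 = 0.01160/0.01989 = 0.583.
Two-sided p-value ≈ 2·Φ(−0.583) = 0.5596; since p > α = 0.1, fail to reject H₀.

z = 0.583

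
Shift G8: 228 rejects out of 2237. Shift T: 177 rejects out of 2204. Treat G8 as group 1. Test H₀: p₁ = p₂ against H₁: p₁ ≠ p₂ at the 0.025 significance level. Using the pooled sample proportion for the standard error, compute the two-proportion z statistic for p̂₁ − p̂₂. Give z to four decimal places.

p̂₁ = 228/2237 = 0.101922, p̂₂ = 177/2204 = 0.080309.
Pooled p̂ = (228+177)/(2237+2204) = 405/4441 = 0.091196.
SE = √(p̂(1−p̂)(1/n₁+1/n₂)) = √(0.091196·0.908804·0.000900748) = √(7.46531e-05) = 0.008640.
z = (0.101922 − 0.080309)/0.008640 = 0.021613/0.008640 = 2.5015.
Two-sided p-value ≈ 2·Φ(−2.502) = 0.0124, so at α = 0.025 we reject H₀.

z = 2.5015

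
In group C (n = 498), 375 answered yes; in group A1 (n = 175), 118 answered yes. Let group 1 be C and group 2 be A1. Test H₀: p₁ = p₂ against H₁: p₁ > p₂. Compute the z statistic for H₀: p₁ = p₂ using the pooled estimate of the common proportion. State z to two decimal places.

p̂₁ = 375/498 ≈ 0.7530, p̂₂ = 118/175 ≈ 0.6743.
Pooled p̂ = (375+118)/(498+175) = 493/673 = 0.7325.
SE = √(p̂(1−p̂)(1/n₁+1/n₂)) = √(0.7325·0.2675·0.00772232) = √(0.00151299) = 0.0389.
z = (0.7530 − 0.6743)/0.0389 = 0.0787/0.0389 = 2.02.

z = 2.02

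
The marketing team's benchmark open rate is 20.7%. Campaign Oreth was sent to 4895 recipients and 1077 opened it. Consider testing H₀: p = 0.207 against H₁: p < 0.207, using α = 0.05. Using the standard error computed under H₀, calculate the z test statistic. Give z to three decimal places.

p̂ = 1077/4895 ≈ 0.220020.
Standard error under H₀: √(0.207×0.793/4895) = 0.005791.
z = (0.220020 − 0.207)/0.005791 = 0.013020/0.005791 = 2.248.
p-value = P(Z < 2.248) ≈ 0.9877. With α = 0.05, fail to reject H₀.

z = 2.248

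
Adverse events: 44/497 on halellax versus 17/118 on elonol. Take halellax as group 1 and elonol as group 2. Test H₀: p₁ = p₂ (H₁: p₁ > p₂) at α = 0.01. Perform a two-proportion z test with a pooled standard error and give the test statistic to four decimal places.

z = -1.8143

p̂₁ = 44/497 ≈ 0.088531, p̂₂ = 17/118 ≈ 0.144068.
Pooled p̂ = (44+17)/(497+118) = 61/615 = 0.099187.
SE = √(0.0893489 × 0.0104866) = 0.030610.
z = (0.088531 − 0.144068)/0.030610 = -0.055537/0.030610 = -1.8143.
p-value = P(Z > -1.814) ≈ 0.9652. With α = 0.01, fail to reject H₀.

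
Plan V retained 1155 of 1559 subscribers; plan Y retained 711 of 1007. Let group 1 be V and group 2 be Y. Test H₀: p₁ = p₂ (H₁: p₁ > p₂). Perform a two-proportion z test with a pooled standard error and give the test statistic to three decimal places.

z = 1.933

p̂₁ = 1155/1559 = 0.740860, p̂₂ = 711/1007 = 0.706058.
Pooled p̂ = (1155+711)/(1559+1007) = 1866/2566 = 0.727202.
SE = √(0.198379 × 0.00163449) = 0.018007.
z = (0.740860 − 0.706058)/0.018007 = 0.034802/0.018007 = 1.933.
p-value = P(Z > 1.933) ≈ 0.0266.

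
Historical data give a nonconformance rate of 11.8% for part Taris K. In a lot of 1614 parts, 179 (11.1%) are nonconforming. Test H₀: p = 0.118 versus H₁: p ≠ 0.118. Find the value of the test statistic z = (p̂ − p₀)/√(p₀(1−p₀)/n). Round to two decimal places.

p̂ = 179/1614 ≈ 0.11090.
Under H₀, SE = √(0.118·0.882/1614) = √(6.44833e-05) = 0.00803.
z = (0.11090 − 0.118)/0.00803 = -0.00710/0.00803 = -0.88.
p-value = 2·P(Z > 0.884) ≈ 0.3769.

z = -0.88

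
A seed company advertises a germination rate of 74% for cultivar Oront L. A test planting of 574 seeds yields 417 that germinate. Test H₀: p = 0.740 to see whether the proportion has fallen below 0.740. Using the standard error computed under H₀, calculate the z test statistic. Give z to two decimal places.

p̂ = 417/574 = 0.7265.
Standard error under H₀: √(0.74×0.26/574) = 0.0183.
z = (0.7265 − 0.74)/0.0183 = -0.0135/0.0183 = -0.74.

z = -0.74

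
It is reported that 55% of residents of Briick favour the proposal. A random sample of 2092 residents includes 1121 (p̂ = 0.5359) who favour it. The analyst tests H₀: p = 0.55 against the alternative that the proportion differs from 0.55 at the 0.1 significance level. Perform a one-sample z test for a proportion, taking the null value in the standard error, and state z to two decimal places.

p̂ = 1121/2092 ≈ 0.53585.
Standard error under H₀: √(0.55×0.45/2092) = 0.01088.
z = (0.53585 − 0.55)/0.01088 = -0.01415/0.01088 = -1.30.
p-value = 2·P(Z > 1.301) ≈ 0.1933, so at α = 0.1 we fail to reject H₀.

z = -1.30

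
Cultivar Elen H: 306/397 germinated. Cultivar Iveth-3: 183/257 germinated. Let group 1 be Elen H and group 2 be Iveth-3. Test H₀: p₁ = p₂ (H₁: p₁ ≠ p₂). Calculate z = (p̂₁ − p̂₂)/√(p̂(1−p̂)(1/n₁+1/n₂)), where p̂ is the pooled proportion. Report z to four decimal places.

p̂₁ = 306/397 ≈ 0.770781, p̂₂ = 183/257 ≈ 0.712062.
Pooled p̂ = (306+183)/(397+257) = 489/654 = 0.747706.
SE = √(p̂(1−p̂)(1/n₁+1/n₂)) = √(0.747706·0.252294·0.00640994) = √(0.00120918) = 0.034773.
z = (0.770781 − 0.712062)/0.034773 = 0.058719/0.034773 = 1.6886.
p-value = 2·P(Z > 1.689) ≈ 0.0913.

z = 1.6886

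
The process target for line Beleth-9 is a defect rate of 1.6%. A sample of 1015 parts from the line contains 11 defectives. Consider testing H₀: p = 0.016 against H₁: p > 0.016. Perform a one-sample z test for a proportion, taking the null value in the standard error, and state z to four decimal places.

p̂ = 11/1015 ≈ 0.0108374.
Standard error under H₀: √(0.016×0.984/1015) = 0.0039384.
z = (0.0108374 − 0.016)/0.0039384 = -0.0051626/0.0039384 = -1.3108.
p-value = P(Z > -1.311) ≈ 0.9050.

z = -1.3108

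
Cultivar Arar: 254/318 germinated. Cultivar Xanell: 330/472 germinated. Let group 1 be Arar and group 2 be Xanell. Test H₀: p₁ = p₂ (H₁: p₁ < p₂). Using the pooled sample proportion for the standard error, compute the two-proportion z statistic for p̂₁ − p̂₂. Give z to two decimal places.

p̂₁ = 254/318 ≈ 0.79874, p̂₂ = 330/472 ≈ 0.69915.
Pooled p̂ = (254+330)/(318+472) = 584/790 = 0.73924.
SE = √(p̂(1−p̂)(1/n₁+1/n₂)) = √(0.73924·0.26076·0.0052633) = √(0.00101457) = 0.03185.
z = (0.79874 − 0.69915)/0.03185 = 0.09959/0.03185 = 3.13.

z = 3.13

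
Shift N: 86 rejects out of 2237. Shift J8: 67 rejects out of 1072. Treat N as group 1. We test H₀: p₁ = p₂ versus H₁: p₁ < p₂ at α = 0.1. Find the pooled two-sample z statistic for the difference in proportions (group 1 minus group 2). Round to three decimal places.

z = -3.084

p̂₁ = 86/2237 = 0.038444, p̂₂ = 67/1072 = 0.062500.
Pooled p̂ = (86+67)/(2237+1072) = 153/3309 = 0.046238.
SE = √(0.0440996 × 0.00137986) = 0.007801.
z = (0.038444 − 0.062500)/0.007801 = -0.024056/0.007801 = -3.084.
p-value = P(Z < -3.084) ≈ 0.0010, so at α = 0.1 we reject H₀.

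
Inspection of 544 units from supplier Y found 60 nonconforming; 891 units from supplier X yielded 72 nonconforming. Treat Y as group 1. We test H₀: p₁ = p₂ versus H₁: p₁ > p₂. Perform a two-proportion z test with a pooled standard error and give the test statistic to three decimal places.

p̂₁ = 60/544 ≈ 0.110294, p̂₂ = 72/891 ≈ 0.080808.
Pooled p̂ = (60+72)/(544+891) = 132/1435 = 0.091986.
SE = √(0.0835246 × 0.00296057) = 0.015725.
z = (0.110294 − 0.080808)/0.015725 = 0.029486/0.015725 = 1.875.
p-value = P(Z > 1.875) ≈ 0.0304.

z = 1.875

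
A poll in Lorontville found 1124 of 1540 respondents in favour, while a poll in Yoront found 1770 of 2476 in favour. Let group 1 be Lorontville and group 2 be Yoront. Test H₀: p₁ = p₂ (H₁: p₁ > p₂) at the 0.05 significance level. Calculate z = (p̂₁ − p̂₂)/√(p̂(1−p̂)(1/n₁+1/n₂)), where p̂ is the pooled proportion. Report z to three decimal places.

p̂₁ = 1124/1540 = 0.72987, p̂₂ = 1770/2476 = 0.71486.
Pooled p̂ = (1124+1770)/(1540+2476) = 2894/4016 = 0.72062.
SE = √(0.201328 × 0.00105323) = 0.01456.
z = (0.72987 − 0.71486)/0.01456 = 0.01501/0.01456 = 1.031.
p-value = P(Z > 1.031) ≈ 0.1514, so at α = 0.05 we fail to reject H₀.

z = 1.031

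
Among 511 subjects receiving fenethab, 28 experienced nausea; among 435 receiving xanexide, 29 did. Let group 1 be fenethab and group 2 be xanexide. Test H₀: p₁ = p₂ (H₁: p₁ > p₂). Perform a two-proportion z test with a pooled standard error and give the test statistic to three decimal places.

z = -0.765

p̂₁ = 28/511 ≈ 0.05479, p̂₂ = 29/435 ≈ 0.06667.
Pooled p̂ = (28+29)/(511+435) = 57/946 = 0.06025.
SE = √(p̂(1−p̂)(1/n₁+1/n₂)) = √(0.06025·0.93975·0.0042558) = √(0.000240977) = 0.01552.
z = (0.05479 − 0.06667)/0.01552 = -0.01188/0.01552 = -0.765.
p-value = P(Z > -0.765) ≈ 0.7778.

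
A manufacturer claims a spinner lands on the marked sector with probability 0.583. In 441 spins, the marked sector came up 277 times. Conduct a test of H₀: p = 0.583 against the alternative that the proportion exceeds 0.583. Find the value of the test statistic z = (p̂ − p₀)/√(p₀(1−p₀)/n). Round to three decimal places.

z = 1.922

p̂ = 277/441 ≈ 0.62812.
Standard error under H₀: √(0.583×0.417/441) = 0.02348.
z = (0.62812 − 0.583)/0.02348 = 0.04512/0.02348 = 1.922.
p-value = P(Z > 1.922) ≈ 0.0273.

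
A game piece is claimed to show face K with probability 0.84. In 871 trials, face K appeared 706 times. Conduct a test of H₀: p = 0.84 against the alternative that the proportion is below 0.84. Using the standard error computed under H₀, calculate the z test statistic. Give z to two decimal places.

p̂ = 706/871 ≈ 0.8106.
Standard error under H₀: √(0.84×0.16/871) = 0.0124.
z = (0.8106 − 0.84)/0.0124 = -0.0294/0.0124 = -2.37.

z = -2.37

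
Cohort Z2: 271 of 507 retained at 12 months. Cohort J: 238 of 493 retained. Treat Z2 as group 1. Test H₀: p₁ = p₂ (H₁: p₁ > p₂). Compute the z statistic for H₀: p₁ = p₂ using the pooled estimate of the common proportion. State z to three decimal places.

z = 1.637

p̂₁ = 271/507 ≈ 0.53452, p̂₂ = 238/493 ≈ 0.48276.
Pooled p̂ = (271+238)/(507+493) = 509/1000 = 0.50900.
SE = √(p̂(1−p̂)(1/n₁+1/n₂)) = √(0.50900·0.49100·0.00400078) = √(0.000999872) = 0.03162.
z = (0.53452 − 0.48276)/0.03162 = 0.05176/0.03162 = 1.637.
p-value = P(Z > 1.637) ≈ 0.0508.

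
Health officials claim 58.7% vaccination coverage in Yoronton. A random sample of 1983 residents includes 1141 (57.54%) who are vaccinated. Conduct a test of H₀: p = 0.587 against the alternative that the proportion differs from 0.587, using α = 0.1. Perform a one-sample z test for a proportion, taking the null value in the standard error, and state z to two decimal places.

z = -1.05

p̂ = 1141/1983 ≈ 0.5754.
Under H₀, SE = √(0.587·0.413/1983) = √(0.000122255) = 0.0111.
z = (0.5754 − 0.587)/0.0111 = -0.0116/0.0111 = -1.05.
Two-sided p-value ≈ 2·Φ(−1.050) = 0.2937, so at α = 0.1 we fail to reject H₀.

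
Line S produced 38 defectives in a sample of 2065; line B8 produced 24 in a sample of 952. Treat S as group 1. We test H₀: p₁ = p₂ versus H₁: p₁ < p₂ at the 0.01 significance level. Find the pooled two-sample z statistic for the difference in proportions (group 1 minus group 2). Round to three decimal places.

p̂₁ = 38/2065 ≈ 0.01840, p̂₂ = 24/952 ≈ 0.02521.
Pooled p̂ = (38+24)/(2065+952) = 62/3017 = 0.02055.
SE = √(p̂(1−p̂)(1/n₁+1/n₂)) = √(0.02055·0.97945·0.00153468) = √(3.08899e-05) = 0.00556.
z = (0.01840 − 0.02521)/0.00556 = -0.00681/0.00556 = -1.225.
p-value = P(Z < -1.225) ≈ 0.1103. With α = 0.01, fail to reject H₀.

z = -1.225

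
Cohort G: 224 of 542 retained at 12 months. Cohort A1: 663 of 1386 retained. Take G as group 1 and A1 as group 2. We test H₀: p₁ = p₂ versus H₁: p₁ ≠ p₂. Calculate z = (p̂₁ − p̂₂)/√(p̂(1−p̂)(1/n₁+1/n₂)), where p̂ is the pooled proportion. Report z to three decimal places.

p̂₁ = 224/542 = 0.41328, p̂₂ = 663/1386 = 0.47835.
Pooled p̂ = (224+663)/(542+1386) = 887/1928 = 0.46006.
SE = √(p̂(1−p̂)(1/n₁+1/n₂)) = √(0.46006·0.53994·0.00256652) = √(0.000637536) = 0.02525.
z = (0.41328 − 0.47835)/0.02525 = -0.06507/0.02525 = -2.577.
p-value = 2·P(Z > 2.577) ≈ 0.0100.

z = -2.577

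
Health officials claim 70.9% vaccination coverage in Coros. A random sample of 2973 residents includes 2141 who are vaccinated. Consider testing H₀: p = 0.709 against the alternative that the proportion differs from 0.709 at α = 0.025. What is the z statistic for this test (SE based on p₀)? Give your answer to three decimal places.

p̂ = 2141/2973 ≈ 0.720148.
Standard error under H₀: √(0.709×0.291/2973) = 0.008331.
z = (0.720148 − 0.709)/0.008331 = 0.011148/0.008331 = 1.338.
p-value = 2·P(Z > 1.338) ≈ 0.1808; since p > α = 0.025, fail to reject H₀.

z = 1.338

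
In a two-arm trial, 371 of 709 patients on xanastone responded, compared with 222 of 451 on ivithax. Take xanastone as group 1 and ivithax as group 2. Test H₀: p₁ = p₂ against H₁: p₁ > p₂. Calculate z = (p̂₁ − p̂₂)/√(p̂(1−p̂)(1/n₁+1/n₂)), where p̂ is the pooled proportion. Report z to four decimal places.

z = 1.0307

p̂₁ = 371/709 = 0.523272, p̂₂ = 222/451 = 0.492239.
Pooled p̂ = (371+222)/(709+451) = 593/1160 = 0.511207.
SE = √(p̂(1−p̂)(1/n₁+1/n₂)) = √(0.511207·0.488793·0.00362773) = √(0.000906477) = 0.030108.
z = (0.523272 − 0.492239)/0.030108 = 0.031033/0.030108 = 1.0307.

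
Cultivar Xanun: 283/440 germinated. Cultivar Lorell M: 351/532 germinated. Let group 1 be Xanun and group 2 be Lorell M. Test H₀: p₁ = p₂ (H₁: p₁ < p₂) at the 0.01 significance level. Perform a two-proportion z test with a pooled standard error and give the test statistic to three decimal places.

p̂₁ = 283/440 = 0.64318, p̂₂ = 351/532 = 0.65977.
Pooled p̂ = (283+351)/(440+532) = 634/972 = 0.65226.
SE = √(p̂(1−p̂)(1/n₁+1/n₂)) = √(0.65226·0.34774·0.00415243) = √(0.000941836) = 0.03069.
z = (0.64318 − 0.65977)/0.03069 = -0.01659/0.03069 = -0.541.
p-value = P(Z < -0.541) ≈ 0.2944; since p > α = 0.01, fail to reject H₀.

z = -0.541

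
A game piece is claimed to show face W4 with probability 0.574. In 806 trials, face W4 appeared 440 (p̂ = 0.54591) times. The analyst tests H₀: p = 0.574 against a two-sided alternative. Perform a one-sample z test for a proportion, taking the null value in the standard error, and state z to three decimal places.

p̂ = 440/806 = 0.54591.
SE = √(p₀(1−p₀)/n) = √(0.24452/806) = 0.01742.
z = (0.54591 − 0.574)/0.01742 = -0.02809/0.01742 = -1.613.
Two-sided p-value ≈ 2·Φ(−1.613) = 0.1068.

z = -1.613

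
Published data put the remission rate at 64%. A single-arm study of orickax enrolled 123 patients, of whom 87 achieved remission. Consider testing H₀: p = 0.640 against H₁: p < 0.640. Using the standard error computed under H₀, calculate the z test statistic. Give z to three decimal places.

z = 1.555

p̂ = 87/123 ≈ 0.70732.
SE = √(p₀(1−p₀)/n) = √(0.2304/123) = 0.04328.
z = (0.70732 − 0.64)/0.04328 = 0.06732/0.04328 = 1.555.
p-value = P(Z < 1.555) ≈ 0.9401.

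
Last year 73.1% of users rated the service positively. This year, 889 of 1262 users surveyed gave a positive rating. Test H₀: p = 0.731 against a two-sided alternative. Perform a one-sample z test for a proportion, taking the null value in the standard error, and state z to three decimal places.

z = -2.128

p̂ = 889/1262 = 0.70444.
Under H₀, SE = √(0.731·0.269/1262) = √(0.000155815) = 0.01248.
z = (0.70444 − 0.731)/0.01248 = -0.02656/0.01248 = -2.128.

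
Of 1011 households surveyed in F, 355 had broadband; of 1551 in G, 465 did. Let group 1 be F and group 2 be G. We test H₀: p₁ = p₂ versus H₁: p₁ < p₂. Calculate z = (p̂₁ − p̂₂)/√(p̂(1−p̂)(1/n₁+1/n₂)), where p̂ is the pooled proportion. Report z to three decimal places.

p̂₁ = 355/1011 = 0.35114, p̂₂ = 465/1551 = 0.29981.
Pooled p̂ = (355+465)/(1011+1551) = 820/2562 = 0.32006.
SE = √(p̂(1−p̂)(1/n₁+1/n₂)) = √(0.32006·0.67994·0.00163387) = √(0.000355566) = 0.01886.
z = (0.35114 − 0.29981)/0.01886 = 0.05133/0.01886 = 2.722.
p-value = P(Z < 2.722) ≈ 0.9968.

z = 2.722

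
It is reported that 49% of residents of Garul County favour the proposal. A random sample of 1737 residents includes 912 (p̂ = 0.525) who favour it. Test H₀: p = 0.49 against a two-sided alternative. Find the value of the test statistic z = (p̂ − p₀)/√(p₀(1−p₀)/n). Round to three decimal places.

p̂ = 912/1737 = 0.52504.
Standard error under H₀: √(0.49×0.51/1737) = 0.01199.
z = (0.52504 − 0.49)/0.01199 = 0.03504/0.01199 = 2.922.

z = 2.922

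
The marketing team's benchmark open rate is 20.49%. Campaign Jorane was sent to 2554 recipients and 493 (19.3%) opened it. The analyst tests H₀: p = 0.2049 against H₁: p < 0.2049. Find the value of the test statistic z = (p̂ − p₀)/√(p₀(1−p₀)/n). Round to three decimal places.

p̂ = 493/2554 ≈ 0.19303.
SE = √(p₀(1−p₀)/n) = √(0.16292/2554) = 0.00799.
z = (0.19303 − 0.2049)/0.00799 = -0.01187/0.00799 = -1.486.
p-value = P(Z < -1.486) ≈ 0.0686.

z = -1.486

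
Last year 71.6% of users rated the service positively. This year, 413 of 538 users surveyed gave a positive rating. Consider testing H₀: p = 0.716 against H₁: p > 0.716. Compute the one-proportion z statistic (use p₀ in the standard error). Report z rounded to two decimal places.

p̂ = 413/538 ≈ 0.7677.
SE = √(p₀(1−p₀)/n) = √(0.20334/538) = 0.0194.
z = (0.7677 − 0.716)/0.0194 = 0.0517/0.0194 = 2.66.

z = 2.66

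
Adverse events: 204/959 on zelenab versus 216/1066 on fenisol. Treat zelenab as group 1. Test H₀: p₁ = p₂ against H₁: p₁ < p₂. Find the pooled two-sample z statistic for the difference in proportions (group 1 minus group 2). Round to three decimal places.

p̂₁ = 204/959 = 0.21272, p̂₂ = 216/1066 = 0.20263.
Pooled p̂ = (204+216)/(959+1066) = 420/2025 = 0.20741.
SE = √(0.16439 × 0.00198084) = 0.01805.
z = (0.21272 − 0.20263)/0.01805 = 0.01009/0.01805 = 0.559.

z = 0.559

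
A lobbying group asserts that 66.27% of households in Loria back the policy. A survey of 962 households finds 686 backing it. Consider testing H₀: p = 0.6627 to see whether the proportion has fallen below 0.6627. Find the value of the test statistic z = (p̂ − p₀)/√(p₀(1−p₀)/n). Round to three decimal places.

z = 3.306

p̂ = 686/962 ≈ 0.713098.
Under H₀, SE = √(0.6627·0.3373/962) = √(0.000232358) = 0.015243.
z = (0.713098 − 0.6627)/0.015243 = 0.050398/0.015243 = 3.306.
p-value = P(Z < 3.306) ≈ 0.9995.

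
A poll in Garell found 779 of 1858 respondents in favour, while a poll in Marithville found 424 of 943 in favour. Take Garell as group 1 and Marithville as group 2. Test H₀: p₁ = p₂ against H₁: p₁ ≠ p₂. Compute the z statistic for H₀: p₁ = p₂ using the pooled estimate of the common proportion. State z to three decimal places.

z = -1.534

p̂₁ = 779/1858 ≈ 0.41927, p̂₂ = 424/943 ≈ 0.44963.
Pooled p̂ = (779+424)/(1858+943) = 1203/2801 = 0.42949.
SE = √(0.245028 × 0.00159866) = 0.01979.
z = (0.41927 − 0.44963)/0.01979 = -0.03036/0.01979 = -1.534.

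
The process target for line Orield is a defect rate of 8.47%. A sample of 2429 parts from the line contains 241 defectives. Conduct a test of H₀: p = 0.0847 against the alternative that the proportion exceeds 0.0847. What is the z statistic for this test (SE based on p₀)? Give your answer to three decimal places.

p̂ = 241/2429 ≈ 0.09922.
Standard error under H₀: √(0.0847×0.9153/2429) = 0.00565.
z = (0.09922 − 0.0847)/0.00565 = 0.01452/0.00565 = 2.570.

z = 2.570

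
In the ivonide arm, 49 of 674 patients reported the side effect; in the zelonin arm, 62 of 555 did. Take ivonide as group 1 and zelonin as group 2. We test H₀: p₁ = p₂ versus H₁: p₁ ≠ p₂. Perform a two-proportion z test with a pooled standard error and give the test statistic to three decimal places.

z = -2.374

p̂₁ = 49/674 = 0.07270, p̂₂ = 62/555 = 0.11171.
Pooled p̂ = (49+62)/(674+555) = 111/1229 = 0.09032.
SE = √(p̂(1−p̂)(1/n₁+1/n₂)) = √(0.09032·0.90968·0.00328548) = √(0.000269936) = 0.01643.
z = (0.07270 − 0.11171)/0.01643 = -0.03901/0.01643 = -2.374.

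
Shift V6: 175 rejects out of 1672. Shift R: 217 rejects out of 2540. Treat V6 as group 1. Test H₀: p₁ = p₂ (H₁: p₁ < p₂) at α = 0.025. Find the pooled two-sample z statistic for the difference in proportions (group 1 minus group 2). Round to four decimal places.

z = 2.1020

p̂₁ = 175/1672 ≈ 0.1046651, p̂₂ = 217/2540 ≈ 0.0854331.
Pooled p̂ = (175+217)/(1672+2540) = 392/4212 = 0.0930674.
SE = √(0.0844059 × 0.000991787) = 0.0091495.
z = (0.1046651 − 0.0854331)/0.0091495 = 0.0192320/0.0091495 = 2.1020.
p-value = P(Z < 2.102) ≈ 0.9822. With α = 0.025, fail to reject H₀.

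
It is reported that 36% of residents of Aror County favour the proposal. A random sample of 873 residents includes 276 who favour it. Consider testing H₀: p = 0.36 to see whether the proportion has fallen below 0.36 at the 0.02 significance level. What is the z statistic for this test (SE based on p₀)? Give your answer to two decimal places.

z = -2.70

p̂ = 276/873 = 0.3162.
SE = √(p₀(1−p₀)/n) = √(0.2304/873) = 0.0162.
z = (0.3162 − 0.36)/0.0162 = -0.0438/0.0162 = -2.70.
p-value = P(Z < -2.699) ≈ 0.0035, so at α = 0.02 we reject H₀.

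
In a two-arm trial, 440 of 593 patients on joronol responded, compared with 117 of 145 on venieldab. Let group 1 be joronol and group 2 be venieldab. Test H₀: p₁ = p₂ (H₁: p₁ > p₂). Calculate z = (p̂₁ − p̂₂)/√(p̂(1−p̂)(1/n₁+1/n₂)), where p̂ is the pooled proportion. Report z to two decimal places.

z = -1.63

p̂₁ = 440/593 = 0.7420, p̂₂ = 117/145 = 0.8069.
Pooled p̂ = (440+117)/(593+145) = 557/738 = 0.7547.
SE = √(p̂(1−p̂)(1/n₁+1/n₂)) = √(0.7547·0.2453·0.00858289) = √(0.00158875) = 0.0399.
z = (0.7420 − 0.8069)/0.0399 = -0.0649/0.0399 = -1.63.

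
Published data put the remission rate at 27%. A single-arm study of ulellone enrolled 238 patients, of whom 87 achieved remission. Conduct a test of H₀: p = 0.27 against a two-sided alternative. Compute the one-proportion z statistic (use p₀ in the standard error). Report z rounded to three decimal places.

p̂ = 87/238 ≈ 0.36555.
Standard error under H₀: √(0.27×0.73/238) = 0.02878.
z = (0.36555 − 0.27)/0.02878 = 0.09555/0.02878 = 3.320.

z = 3.320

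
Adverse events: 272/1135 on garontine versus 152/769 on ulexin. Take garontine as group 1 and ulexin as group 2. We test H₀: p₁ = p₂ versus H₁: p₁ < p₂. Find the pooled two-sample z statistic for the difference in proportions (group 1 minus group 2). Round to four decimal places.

z = 2.1608

p̂₁ = 272/1135 ≈ 0.239648, p̂₂ = 152/769 ≈ 0.197659.
Pooled p̂ = (272+152)/(1135+769) = 424/1904 = 0.222689.
SE = √(0.173099 × 0.00218145) = 0.019432.
z = (0.239648 − 0.197659)/0.019432 = 0.041989/0.019432 = 2.1608.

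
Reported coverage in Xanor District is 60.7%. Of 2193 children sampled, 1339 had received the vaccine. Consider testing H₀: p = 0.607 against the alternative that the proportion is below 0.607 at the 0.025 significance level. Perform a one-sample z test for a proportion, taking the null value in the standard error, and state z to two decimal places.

p̂ = 1339/2193 = 0.61058.
Under H₀, SE = √(0.607·0.393/2193) = √(0.000108778) = 0.01043.
z = (0.61058 − 0.607)/0.01043 = 0.00358/0.01043 = 0.34.
p-value = P(Z < 0.343) ≈ 0.6343, so at α = 0.025 we fail to reject H₀.

z = 0.34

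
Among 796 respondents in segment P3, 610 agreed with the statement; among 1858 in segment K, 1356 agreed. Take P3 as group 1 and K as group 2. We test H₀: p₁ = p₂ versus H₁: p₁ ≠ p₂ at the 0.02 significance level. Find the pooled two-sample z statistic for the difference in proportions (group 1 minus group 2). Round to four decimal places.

z = 1.9670

p̂₁ = 610/796 = 0.7663317, p̂₂ = 1356/1858 = 0.7298170.
Pooled p̂ = (610+1356)/(796+1858) = 1966/2654 = 0.7407687.
SE = √(p̂(1−p̂)(1/n₁+1/n₂)) = √(0.7407687·0.2592313·0.00179449) = √(0.000344598) = 0.0185633.
z = (0.7663317 − 0.7298170)/0.0185633 = 0.0365147/0.0185633 = 1.9670.
p-value = 2·P(Z > 1.967) ≈ 0.0492, so at α = 0.02 we fail to reject H₀.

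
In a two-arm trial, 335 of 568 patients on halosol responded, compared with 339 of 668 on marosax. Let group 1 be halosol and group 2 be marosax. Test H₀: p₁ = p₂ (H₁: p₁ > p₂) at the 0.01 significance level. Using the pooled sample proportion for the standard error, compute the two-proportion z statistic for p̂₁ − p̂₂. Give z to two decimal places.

p̂₁ = 335/568 = 0.5898, p̂₂ = 339/668 = 0.5075.
Pooled p̂ = (335+339)/(568+668) = 674/1236 = 0.5453.
SE = √(p̂(1−p̂)(1/n₁+1/n₂)) = √(0.5453·0.4547·0.00325757) = √(0.000807705) = 0.0284.
z = (0.5898 − 0.5075)/0.0284 = 0.0823/0.0284 = 2.90.
p-value = P(Z > 2.896) ≈ 0.0019; since p < α = 0.01, reject H₀.

z = 2.90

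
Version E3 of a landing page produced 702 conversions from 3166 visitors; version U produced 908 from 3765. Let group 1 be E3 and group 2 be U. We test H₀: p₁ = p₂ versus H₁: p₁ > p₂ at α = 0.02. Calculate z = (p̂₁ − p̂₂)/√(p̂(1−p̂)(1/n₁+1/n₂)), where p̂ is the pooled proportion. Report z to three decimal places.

p̂₁ = 702/3166 = 0.221731, p̂₂ = 908/3765 = 0.241169.
Pooled p̂ = (702+908)/(3166+3765) = 1610/6931 = 0.232290.
SE = √(0.178331 × 0.00058146) = 0.010183.
z = (0.221731 − 0.241169)/0.010183 = -0.019438/0.010183 = -1.909.
p-value = P(Z > -1.909) ≈ 0.9719, so at α = 0.02 we fail to reject H₀.

z = -1.909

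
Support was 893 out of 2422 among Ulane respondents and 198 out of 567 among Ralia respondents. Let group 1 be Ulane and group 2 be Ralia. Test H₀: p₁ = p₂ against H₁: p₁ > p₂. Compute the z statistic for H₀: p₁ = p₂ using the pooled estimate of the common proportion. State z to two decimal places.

p̂₁ = 893/2422 = 0.3687, p̂₂ = 198/567 = 0.3492.
Pooled p̂ = (893+198)/(2422+567) = 1091/2989 = 0.3650.
SE = √(p̂(1−p̂)(1/n₁+1/n₂)) = √(0.3650·0.6350·0.00217655) = √(0.000504473) = 0.0225.
z = (0.3687 − 0.3492)/0.0225 = 0.0195/0.0225 = 0.87.

z = 0.87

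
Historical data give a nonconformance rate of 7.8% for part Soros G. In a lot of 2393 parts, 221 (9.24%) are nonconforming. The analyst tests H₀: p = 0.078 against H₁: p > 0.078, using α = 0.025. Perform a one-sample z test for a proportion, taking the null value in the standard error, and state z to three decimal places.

z = 2.618

p̂ = 221/2393 ≈ 0.092353.
Under H₀, SE = √(0.078·0.922/2393) = √(3.00527e-05) = 0.005482.
z = (0.092353 − 0.078)/0.005482 = 0.014353/0.005482 = 2.618.
p-value = P(Z > 2.618) ≈ 0.0044. With α = 0.025, reject H₀.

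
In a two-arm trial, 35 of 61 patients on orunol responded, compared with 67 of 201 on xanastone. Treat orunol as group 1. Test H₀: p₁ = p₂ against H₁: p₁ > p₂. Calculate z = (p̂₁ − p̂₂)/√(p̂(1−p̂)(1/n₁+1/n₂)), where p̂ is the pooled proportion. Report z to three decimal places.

z = 3.373

p̂₁ = 35/61 ≈ 0.57377, p̂₂ = 67/201 ≈ 0.33333.
Pooled p̂ = (35+67)/(61+201) = 102/262 = 0.38931.
SE = √(0.237748 × 0.0213686) = 0.07128.
z = (0.57377 − 0.33333)/0.07128 = 0.24044/0.07128 = 3.373.
p-value = P(Z > 3.373) ≈ 0.0004.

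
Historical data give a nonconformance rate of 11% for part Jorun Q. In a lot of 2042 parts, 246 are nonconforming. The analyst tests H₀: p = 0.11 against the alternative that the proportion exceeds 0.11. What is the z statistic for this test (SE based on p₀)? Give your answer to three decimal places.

z = 1.512

p̂ = 246/2042 = 0.120470.
Standard error under H₀: √(0.11×0.89/2042) = 0.006924.
z = (0.120470 − 0.11)/0.006924 = 0.010470/0.006924 = 1.512.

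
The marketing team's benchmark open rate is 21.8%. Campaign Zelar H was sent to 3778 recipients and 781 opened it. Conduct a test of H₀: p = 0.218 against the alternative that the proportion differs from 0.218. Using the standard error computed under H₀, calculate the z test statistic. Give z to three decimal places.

p̂ = 781/3778 ≈ 0.20672.
SE = √(p₀(1−p₀)/n) = √(0.17048/3778) = 0.00672.
z = (0.20672 − 0.218)/0.00672 = -0.01128/0.00672 = -1.679.

z = -1.679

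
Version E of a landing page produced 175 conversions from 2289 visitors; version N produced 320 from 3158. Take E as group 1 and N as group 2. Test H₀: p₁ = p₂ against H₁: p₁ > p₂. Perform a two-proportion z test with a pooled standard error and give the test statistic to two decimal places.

z = -3.15

p̂₁ = 175/2289 = 0.07645, p̂₂ = 320/3158 = 0.10133.
Pooled p̂ = (175+320)/(2289+3158) = 495/5447 = 0.09088.
SE = √(0.0826173 × 0.000753528) = 0.00789.
z = (0.07645 − 0.10133)/0.00789 = -0.02488/0.00789 = -3.15.
p-value = P(Z > -3.153) ≈ 0.9992.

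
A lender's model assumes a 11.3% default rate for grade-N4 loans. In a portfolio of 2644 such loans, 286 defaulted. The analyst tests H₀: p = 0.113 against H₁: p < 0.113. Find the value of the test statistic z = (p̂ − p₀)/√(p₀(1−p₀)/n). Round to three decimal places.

z = -0.785

p̂ = 286/2644 ≈ 0.108169.
Standard error under H₀: √(0.113×0.887/2644) = 0.006157.
z = (0.108169 − 0.113)/0.006157 = -0.004831/0.006157 = -0.785.
p-value = P(Z < -0.785) ≈ 0.2164.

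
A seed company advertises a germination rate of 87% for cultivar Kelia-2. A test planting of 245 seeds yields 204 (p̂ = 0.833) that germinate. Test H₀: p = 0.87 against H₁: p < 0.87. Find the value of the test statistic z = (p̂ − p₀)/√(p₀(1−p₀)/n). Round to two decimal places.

z = -1.74

p̂ = 204/245 ≈ 0.83265.
SE = √(p₀(1−p₀)/n) = √(0.1131/245) = 0.02149.
z = (0.83265 − 0.87)/0.02149 = -0.03735/0.02149 = -1.74.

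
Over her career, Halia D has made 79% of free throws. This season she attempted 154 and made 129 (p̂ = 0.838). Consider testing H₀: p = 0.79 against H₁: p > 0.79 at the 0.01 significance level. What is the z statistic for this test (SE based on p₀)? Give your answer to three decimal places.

p̂ = 129/154 ≈ 0.83766.
Standard error under H₀: √(0.79×0.21/154) = 0.03282.
z = (0.83766 − 0.79)/0.03282 = 0.04766/0.03282 = 1.452.
p-value = P(Z > 1.452) ≈ 0.0732; since p > α = 0.01, fail to reject H₀.

z = 1.452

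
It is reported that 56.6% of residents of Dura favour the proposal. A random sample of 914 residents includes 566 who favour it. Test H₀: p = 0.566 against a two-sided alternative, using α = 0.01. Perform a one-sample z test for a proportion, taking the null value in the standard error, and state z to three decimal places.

p̂ = 566/914 = 0.619256.
Under H₀, SE = √(0.566·0.434/914) = √(0.000268757) = 0.016394.
z = (0.619256 − 0.566)/0.016394 = 0.053256/0.016394 = 3.249.
Two-sided p-value ≈ 2·Φ(−3.249) = 0.0012, so at α = 0.01 we reject H₀.

z = 3.249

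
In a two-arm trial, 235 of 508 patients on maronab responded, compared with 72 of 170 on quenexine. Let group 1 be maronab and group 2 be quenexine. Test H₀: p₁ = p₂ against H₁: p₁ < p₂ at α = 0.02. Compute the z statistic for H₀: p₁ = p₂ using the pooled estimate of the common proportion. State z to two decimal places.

z = 0.89

p̂₁ = 235/508 = 0.4626, p̂₂ = 72/170 = 0.4235.
Pooled p̂ = (235+72)/(508+170) = 307/678 = 0.4528.
SE = √(0.247772 × 0.00785086) = 0.0441.
z = (0.4626 − 0.4235)/0.0441 = 0.0391/0.0441 = 0.89.
p-value = P(Z < 0.886) ≈ 0.8121. With α = 0.02, fail to reject H₀.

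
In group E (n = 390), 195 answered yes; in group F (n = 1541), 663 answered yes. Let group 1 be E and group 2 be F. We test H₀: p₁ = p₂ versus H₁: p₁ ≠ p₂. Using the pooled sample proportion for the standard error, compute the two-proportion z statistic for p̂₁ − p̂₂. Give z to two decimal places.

p̂₁ = 195/390 ≈ 0.5000, p̂₂ = 663/1541 ≈ 0.4302.
Pooled p̂ = (195+663)/(390+1541) = 858/1931 = 0.4443.
SE = √(0.246901 × 0.00321303) = 0.0282.
z = (0.5000 − 0.4302)/0.0282 = 0.0698/0.0282 = 2.48.

z = 2.48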